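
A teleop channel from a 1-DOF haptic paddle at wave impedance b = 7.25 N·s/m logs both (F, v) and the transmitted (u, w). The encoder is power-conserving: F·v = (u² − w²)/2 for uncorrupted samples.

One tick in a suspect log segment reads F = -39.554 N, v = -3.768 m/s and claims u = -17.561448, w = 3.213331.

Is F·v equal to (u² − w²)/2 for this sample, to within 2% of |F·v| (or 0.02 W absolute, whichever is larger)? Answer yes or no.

F·v = (-39.554)×(-3.768) = 149.039472 W.
(u² − w²)/2 = (308.404456 − 10.325496)/2 = 149.039480 W.
|Δ| = 0.000008;  2% of max(1, |F·v|) = 2.980789.

yes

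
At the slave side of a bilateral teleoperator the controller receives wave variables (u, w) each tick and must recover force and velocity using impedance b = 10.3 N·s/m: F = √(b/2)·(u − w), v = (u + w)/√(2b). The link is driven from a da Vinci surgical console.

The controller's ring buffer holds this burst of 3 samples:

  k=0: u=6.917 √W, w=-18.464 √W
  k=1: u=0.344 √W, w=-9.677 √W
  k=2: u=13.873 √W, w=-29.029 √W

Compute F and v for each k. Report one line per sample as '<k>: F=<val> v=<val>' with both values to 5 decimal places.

0: F=57.59866 v=-2.54411
1: F=22.74127 v=-2.05631
2: F=97.36013 v=-3.33927

k=0: u−w=25.38100, u+w=-11.54700; √(b/2)=2.26936, √(2b)=4.53872; F=2.26936×25.381=57.59866, v=-11.54700/4.53872=-2.54411
k=1: u−w=10.02100, u+w=-9.33300; √(b/2)=2.26936, √(2b)=4.53872; F=2.26936×10.021=22.74127, v=-9.33300/4.53872=-2.05631
k=2: u−w=42.90200, u+w=-15.15600; √(b/2)=2.26936, √(2b)=4.53872; F=2.26936×42.902=97.36013, v=-15.15600/4.53872=-3.33927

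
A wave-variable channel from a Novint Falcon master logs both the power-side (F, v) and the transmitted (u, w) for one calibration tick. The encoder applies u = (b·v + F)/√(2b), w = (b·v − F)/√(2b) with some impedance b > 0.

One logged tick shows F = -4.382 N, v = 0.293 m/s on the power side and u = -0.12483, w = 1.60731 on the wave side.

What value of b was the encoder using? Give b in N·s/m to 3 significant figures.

u + w = 1.48248;  u + w = √(2b)·v, so √(2b) = 1.48248/0.293 = 5.05966.
b = (√(2b))²/2 = 25.60015/2 = 12.80007.
(Check via u − w = 2F/√(2b): u − w = -1.73214, 2F/√(2b) = -1.73213.)

b = 12.8 N·s/m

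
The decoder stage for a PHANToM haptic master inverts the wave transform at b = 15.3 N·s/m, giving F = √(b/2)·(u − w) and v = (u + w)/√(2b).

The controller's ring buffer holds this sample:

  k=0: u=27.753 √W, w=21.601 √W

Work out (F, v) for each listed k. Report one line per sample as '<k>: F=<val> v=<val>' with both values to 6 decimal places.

0: F=17.015591 v=8.921988

k=0: u−w=6.152000, u+w=49.354000; √(b/2)=2.765863, √(2b)=5.531727; F=2.765863×6.152=17.015591, v=49.354000/5.531727=8.921988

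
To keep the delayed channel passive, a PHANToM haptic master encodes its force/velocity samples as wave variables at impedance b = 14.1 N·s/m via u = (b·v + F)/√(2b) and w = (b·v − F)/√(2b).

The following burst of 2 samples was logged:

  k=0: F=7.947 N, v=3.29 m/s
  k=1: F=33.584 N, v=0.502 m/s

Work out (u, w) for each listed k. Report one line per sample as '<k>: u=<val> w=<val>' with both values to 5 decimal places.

0: u=10.23206 w=7.23905
1: u=7.65714 w=-4.99133

k=0: b·v=14.1×3.29=46.38900; √(2b)=5.31037; u=(46.38900+7.947)/5.31037=10.23206, w=(46.38900−7.947)/5.31037=7.23905
k=1: b·v=14.1×0.502=7.07820; √(2b)=5.31037; u=(7.07820+33.584)/5.31037=7.65714, w=(7.07820−33.584)/5.31037=-4.99133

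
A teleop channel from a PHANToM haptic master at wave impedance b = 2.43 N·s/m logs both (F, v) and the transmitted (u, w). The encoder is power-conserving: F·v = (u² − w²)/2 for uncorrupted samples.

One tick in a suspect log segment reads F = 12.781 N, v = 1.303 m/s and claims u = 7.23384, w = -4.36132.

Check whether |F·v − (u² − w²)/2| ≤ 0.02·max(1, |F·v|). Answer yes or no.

yes

F·v = 12.781×1.303 = 16.6536 W.
(u² − w²)/2 = (52.3284 − 19.0211)/2 = 16.6537 W.
|Δ| = 0.0000;  2% of max(1, |F·v|) = 0.3331.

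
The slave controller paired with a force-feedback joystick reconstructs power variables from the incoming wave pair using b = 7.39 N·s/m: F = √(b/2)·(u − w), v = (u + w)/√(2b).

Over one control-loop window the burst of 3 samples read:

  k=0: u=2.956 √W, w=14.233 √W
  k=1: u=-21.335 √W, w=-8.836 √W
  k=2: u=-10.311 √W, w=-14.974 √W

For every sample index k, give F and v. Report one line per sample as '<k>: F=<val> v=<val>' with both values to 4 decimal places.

k=0: u−w=-11.2770, u+w=17.1890; √(b/2)=1.9222, √(2b)=3.8445; F=1.9222×(-11.277)=-21.6771, v=17.1890/3.8445=4.4711
k=1: u−w=-12.4990, u+w=-30.1710; √(b/2)=1.9222, √(2b)=3.8445; F=1.9222×(-12.499)=-24.0261, v=-30.1710/3.8445=-7.8479
k=2: u−w=4.6630, u+w=-25.2850; √(b/2)=1.9222, √(2b)=3.8445; F=1.9222×4.663=8.9634, v=-25.2850/3.8445=-6.5770

0: F=-21.6771 v=4.4711
1: F=-24.0261 v=-7.8479
2: F=8.9634 v=-6.5770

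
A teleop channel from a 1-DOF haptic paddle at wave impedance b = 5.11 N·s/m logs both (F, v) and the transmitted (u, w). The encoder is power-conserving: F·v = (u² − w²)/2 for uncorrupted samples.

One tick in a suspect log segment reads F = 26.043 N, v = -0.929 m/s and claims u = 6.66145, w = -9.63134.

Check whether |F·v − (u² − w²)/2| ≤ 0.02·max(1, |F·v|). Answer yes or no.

F·v = 26.043×(-0.929) = -24.1939 W.
(u² − w²)/2 = (44.3749 − 92.7627)/2 = -24.1939 W.
|Δ| = 0.0000;  2% of max(1, |F·v|) = 0.4839.

yes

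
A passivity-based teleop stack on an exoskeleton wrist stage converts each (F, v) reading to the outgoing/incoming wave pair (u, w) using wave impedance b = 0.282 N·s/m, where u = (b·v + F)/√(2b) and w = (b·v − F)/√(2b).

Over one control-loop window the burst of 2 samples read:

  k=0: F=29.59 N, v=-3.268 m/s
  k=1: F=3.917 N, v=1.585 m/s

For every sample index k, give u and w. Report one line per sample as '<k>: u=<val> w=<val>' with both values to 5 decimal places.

0: u=38.17370 w=-40.62797
1: u=5.81088 w=-4.62055

k=0: b·v=0.282×(-3.268)=-0.92158; √(2b)=0.75100; u=(-0.92158+29.59)/0.75100=38.17370, w=(-0.92158−29.59)/0.75100=-40.62797
k=1: b·v=0.282×1.585=0.44697; √(2b)=0.75100; u=(0.44697+3.917)/0.75100=5.81088, w=(0.44697−3.917)/0.75100=-4.62055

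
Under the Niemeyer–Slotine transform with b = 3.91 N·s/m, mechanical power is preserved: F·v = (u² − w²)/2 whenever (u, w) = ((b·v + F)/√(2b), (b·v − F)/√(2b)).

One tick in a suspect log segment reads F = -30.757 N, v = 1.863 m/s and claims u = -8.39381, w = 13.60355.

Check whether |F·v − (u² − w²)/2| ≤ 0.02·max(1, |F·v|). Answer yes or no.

F·v = (-30.757)×1.863 = -57.3003 W.
(u² − w²)/2 = (70.4560 − 185.0566)/2 = -57.3003 W.
|Δ| = 0.0000;  2% of max(1, |F·v|) = 1.1460.

yes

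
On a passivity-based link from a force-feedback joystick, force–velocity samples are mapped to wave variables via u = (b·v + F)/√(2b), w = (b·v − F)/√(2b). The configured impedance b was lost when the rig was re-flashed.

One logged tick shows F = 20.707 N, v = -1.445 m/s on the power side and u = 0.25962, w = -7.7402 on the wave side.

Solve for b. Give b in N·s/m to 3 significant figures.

b = 13.4 N·s/m

u + w = -7.4806;  u + w = √(2b)·v, so √(2b) = -7.4806/(-1.445) = 5.1769.
b = (√(2b))²/2 = 26.8000/2 = 13.4000.
(Check via u − w = 2F/√(2b): u − w = 7.9998, 2F/√(2b) = 7.9998.)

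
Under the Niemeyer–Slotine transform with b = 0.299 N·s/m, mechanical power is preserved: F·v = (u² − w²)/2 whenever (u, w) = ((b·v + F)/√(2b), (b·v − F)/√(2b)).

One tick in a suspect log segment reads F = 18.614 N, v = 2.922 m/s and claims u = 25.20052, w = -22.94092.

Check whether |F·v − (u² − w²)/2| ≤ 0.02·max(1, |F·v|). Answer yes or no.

yes

F·v = 18.614×2.922 = 54.39011 W.
(u² − w²)/2 = (635.06621 − 526.28581)/2 = 54.39020 W.
|Δ| = 0.00009;  2% of max(1, |F·v|) = 1.08780.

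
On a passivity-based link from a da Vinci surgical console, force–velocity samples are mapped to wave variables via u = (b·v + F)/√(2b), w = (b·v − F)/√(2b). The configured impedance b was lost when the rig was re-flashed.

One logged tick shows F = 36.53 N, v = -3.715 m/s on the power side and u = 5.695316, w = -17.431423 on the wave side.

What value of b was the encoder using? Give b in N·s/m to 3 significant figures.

u + w = -11.736107;  u + w = √(2b)·v, so √(2b) = -11.736107/(-3.715) = 3.159114.
b = (√(2b))²/2 = 9.979999/2 = 4.989999.
(Check via u − w = 2F/√(2b): u − w = 23.126739, 2F/√(2b) = 23.126740.)

b = 4.99 N·s/m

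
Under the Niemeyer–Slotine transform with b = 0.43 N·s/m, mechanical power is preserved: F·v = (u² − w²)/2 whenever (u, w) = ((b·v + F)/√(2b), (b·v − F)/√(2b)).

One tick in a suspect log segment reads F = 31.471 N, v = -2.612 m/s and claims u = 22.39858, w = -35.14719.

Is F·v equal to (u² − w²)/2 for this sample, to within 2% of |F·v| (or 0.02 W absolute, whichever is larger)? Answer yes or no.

F·v = 31.471×(-2.612) = -82.2023 W.
(u² − w²)/2 = (501.6964 − 1235.3250)/2 = -366.8143 W.
|Δ| = 284.6120;  2% of max(1, |F·v|) = 1.6440.

no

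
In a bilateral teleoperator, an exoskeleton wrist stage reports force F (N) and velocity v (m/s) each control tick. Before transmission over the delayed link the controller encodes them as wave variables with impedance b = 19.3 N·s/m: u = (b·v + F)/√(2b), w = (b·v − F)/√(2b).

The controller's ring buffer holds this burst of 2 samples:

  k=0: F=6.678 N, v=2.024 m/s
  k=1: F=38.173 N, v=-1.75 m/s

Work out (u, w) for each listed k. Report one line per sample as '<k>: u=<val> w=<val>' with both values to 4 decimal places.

k=0: b·v=19.3×2.024=39.0632; √(2b)=6.2129; u=(39.0632+6.678)/6.2129=7.3623, w=(39.0632−6.678)/6.2129=5.2126
k=1: b·v=19.3×(-1.75)=-33.7750; √(2b)=6.2129; u=(-33.7750+38.173)/6.2129=0.7079, w=(-33.7750−38.173)/6.2129=-11.5804

0: u=7.3623 w=5.2126
1: u=0.7079 w=-11.5804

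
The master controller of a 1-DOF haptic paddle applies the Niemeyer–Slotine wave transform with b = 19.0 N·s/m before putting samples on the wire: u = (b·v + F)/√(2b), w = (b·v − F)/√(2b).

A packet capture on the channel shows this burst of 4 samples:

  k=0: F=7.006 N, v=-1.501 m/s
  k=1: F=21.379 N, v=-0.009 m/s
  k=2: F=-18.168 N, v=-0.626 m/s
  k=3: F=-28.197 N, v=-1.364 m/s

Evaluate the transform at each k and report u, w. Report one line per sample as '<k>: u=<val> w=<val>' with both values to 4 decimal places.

0: u=-3.4899 w=-5.7629
1: u=3.4404 w=-3.4959
2: u=-4.8767 w=1.0178
3: u=-8.7783 w=0.3700

k=0: b·v=19.0×(-1.501)=-28.5190; √(2b)=6.1644; u=(-28.5190+7.006)/6.1644=-3.4899, w=(-28.5190−7.006)/6.1644=-5.7629
k=1: b·v=19.0×(-0.009)=-0.1710; √(2b)=6.1644; u=(-0.1710+21.379)/6.1644=3.4404, w=(-0.1710−21.379)/6.1644=-3.4959
k=2: b·v=19.0×(-0.626)=-11.8940; √(2b)=6.1644; u=(-11.8940+(-18.168))/6.1644=-4.8767, w=(-11.8940−(-18.168))/6.1644=1.0178
k=3: b·v=19.0×(-1.364)=-25.9160; √(2b)=6.1644; u=(-25.9160+(-28.197))/6.1644=-8.7783, w=(-25.9160−(-28.197))/6.1644=0.3700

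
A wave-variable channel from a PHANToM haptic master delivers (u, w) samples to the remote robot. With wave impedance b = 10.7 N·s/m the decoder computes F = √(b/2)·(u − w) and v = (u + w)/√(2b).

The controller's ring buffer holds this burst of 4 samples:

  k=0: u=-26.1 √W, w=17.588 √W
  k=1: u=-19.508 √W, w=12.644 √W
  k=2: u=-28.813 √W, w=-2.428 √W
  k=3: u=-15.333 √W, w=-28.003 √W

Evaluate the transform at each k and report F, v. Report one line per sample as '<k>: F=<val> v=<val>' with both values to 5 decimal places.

k=0: u−w=-43.68800, u+w=-8.51200; √(b/2)=2.31301, √(2b)=4.62601; F=2.31301×(-43.688)=-101.05064, v=-8.51200/4.62601=-1.84003
k=1: u−w=-32.15200, u+w=-6.86400; √(b/2)=2.31301, √(2b)=4.62601; F=2.31301×(-32.152)=-74.36779, v=-6.86400/4.62601=-1.48378
k=2: u−w=-26.38500, u+w=-31.24100; √(b/2)=2.31301, √(2b)=4.62601; F=2.31301×(-26.385)=-61.02868, v=-31.24100/4.62601=-6.75333
k=3: u−w=12.67000, u+w=-43.33600; √(b/2)=2.31301, √(2b)=4.62601; F=2.31301×12.67=29.30579, v=-43.33600/4.62601=-9.36789

0: F=-101.05064 v=-1.84003
1: F=-74.36779 v=-1.48378
2: F=-61.02868 v=-6.75333
3: F=29.30579 v=-9.36789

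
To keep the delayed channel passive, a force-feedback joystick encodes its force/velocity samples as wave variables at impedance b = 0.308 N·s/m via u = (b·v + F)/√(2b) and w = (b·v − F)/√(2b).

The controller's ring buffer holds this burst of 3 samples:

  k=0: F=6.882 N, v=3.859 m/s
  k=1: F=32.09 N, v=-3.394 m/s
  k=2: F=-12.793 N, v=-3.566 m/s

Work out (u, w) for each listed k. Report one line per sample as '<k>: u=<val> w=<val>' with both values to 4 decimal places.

k=0: b·v=0.308×3.859=1.1886; √(2b)=0.7849; u=(1.1886+6.882)/0.7849=10.2829, w=(1.1886−6.882)/0.7849=-7.2541
k=1: b·v=0.308×(-3.394)=-1.0454; √(2b)=0.7849; u=(-1.0454+32.09)/0.7849=39.5545, w=(-1.0454−32.09)/0.7849=-42.2183
k=2: b·v=0.308×(-3.566)=-1.0983; √(2b)=0.7849; u=(-1.0983+(-12.793))/0.7849=-17.6992, w=(-1.0983−(-12.793))/0.7849=14.9004

0: u=10.2829 w=-7.2541
1: u=39.5545 w=-42.2183
2: u=-17.6992 w=14.9004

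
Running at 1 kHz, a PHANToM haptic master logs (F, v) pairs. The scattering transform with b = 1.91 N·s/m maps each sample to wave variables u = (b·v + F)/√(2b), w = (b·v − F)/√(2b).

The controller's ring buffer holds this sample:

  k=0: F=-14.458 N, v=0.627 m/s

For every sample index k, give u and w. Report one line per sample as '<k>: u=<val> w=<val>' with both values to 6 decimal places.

k=0: b·v=1.91×0.627=1.197570; √(2b)=1.954482; u=(1.197570+(-14.458))/1.954482=-6.784626, w=(1.197570−(-14.458))/1.954482=8.010086

0: u=-6.784626 w=8.010086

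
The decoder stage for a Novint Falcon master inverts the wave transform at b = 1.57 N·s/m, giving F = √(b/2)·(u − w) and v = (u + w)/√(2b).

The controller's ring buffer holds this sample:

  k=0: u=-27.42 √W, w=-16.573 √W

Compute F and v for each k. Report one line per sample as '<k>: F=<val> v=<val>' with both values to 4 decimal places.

0: F=-9.6105 v=-24.8267

k=0: u−w=-10.8470, u+w=-43.9930; √(b/2)=0.8860, √(2b)=1.7720; F=0.8860×(-10.847)=-9.6105, v=-43.9930/1.7720=-24.8267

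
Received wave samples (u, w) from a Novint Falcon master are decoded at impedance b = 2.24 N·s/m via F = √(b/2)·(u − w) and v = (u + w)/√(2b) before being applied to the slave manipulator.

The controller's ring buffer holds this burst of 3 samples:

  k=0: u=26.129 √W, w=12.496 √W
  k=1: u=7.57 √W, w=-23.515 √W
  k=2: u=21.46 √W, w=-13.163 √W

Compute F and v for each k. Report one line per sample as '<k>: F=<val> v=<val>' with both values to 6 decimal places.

k=0: u−w=13.633000, u+w=38.625000; √(b/2)=1.058301, √(2b)=2.116601; F=1.058301×13.633=14.427811, v=38.625000/2.116601=18.248597
k=1: u−w=31.085000, u+w=-15.945000; √(b/2)=1.058301, √(2b)=2.116601; F=1.058301×31.085=32.897272, v=-15.945000/2.116601=-7.533304
k=2: u−w=34.623000, u+w=8.297000; √(b/2)=1.058301, √(2b)=2.116601; F=1.058301×34.623=36.641539, v=8.297000/2.116601=3.919964

0: F=14.427811 v=18.248597
1: F=32.897272 v=-7.533304
2: F=36.641539 v=3.919964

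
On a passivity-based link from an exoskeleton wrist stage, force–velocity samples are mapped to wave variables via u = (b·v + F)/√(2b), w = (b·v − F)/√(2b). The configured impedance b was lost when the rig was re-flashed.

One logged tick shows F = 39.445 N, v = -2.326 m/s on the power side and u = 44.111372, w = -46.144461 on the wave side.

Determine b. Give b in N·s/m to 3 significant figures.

b = 0.382 N·s/m

u + w = -2.033089;  u + w = √(2b)·v, so √(2b) = -2.033089/(-2.326) = 0.874071.
b = (√(2b))²/2 = 0.764000/2 = 0.382000.
(Check via u − w = 2F/√(2b): u − w = 90.255833, 2F/√(2b) = 90.255832.)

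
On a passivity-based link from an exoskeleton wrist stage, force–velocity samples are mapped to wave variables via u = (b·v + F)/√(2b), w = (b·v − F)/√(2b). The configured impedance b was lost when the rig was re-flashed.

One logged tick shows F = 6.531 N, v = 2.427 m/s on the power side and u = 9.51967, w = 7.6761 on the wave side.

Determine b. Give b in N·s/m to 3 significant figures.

b = 25.1 N·s/m

u + w = 17.1958;  u + w = √(2b)·v, so √(2b) = 17.1958/2.427 = 7.0852.
b = (√(2b))²/2 = 50.2000/2 = 25.1000.
(Check via u − w = 2F/√(2b): u − w = 1.8436, 2F/√(2b) = 1.8436.)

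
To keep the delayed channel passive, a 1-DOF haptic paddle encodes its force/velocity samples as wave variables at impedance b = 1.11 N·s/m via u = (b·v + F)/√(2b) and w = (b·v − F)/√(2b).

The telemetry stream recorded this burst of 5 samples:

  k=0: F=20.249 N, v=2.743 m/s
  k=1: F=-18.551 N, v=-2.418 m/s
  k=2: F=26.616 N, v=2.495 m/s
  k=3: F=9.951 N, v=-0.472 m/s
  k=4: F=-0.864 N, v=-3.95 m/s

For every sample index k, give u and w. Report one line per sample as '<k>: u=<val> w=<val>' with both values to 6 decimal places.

k=0: b·v=1.11×2.743=3.044730; √(2b)=1.489966; u=(3.044730+20.249)/1.489966=15.633728, w=(3.044730−20.249)/1.489966=-11.546750
k=1: b·v=1.11×(-2.418)=-2.683980; √(2b)=1.489966; u=(-2.683980+(-18.551))/1.489966=-14.251985, w=(-2.683980−(-18.551))/1.489966=10.649247
k=2: b·v=1.11×2.495=2.769450; √(2b)=1.489966; u=(2.769450+26.616)/1.489966=19.722223, w=(2.769450−26.616)/1.489966=-16.004756
k=3: b·v=1.11×(-0.472)=-0.523920; √(2b)=1.489966; u=(-0.523920+9.951)/1.489966=6.327042, w=(-0.523920−9.951)/1.489966=-7.030306
k=4: b·v=1.11×(-3.95)=-4.384500; √(2b)=1.489966; u=(-4.384500+(-0.864))/1.489966=-3.522563, w=(-4.384500−(-0.864))/1.489966=-2.362805

0: u=15.633728 w=-11.546750
1: u=-14.251985 w=10.649247
2: u=19.722223 w=-16.004756
3: u=6.327042 w=-7.030306
4: u=-3.522563 w=-2.362805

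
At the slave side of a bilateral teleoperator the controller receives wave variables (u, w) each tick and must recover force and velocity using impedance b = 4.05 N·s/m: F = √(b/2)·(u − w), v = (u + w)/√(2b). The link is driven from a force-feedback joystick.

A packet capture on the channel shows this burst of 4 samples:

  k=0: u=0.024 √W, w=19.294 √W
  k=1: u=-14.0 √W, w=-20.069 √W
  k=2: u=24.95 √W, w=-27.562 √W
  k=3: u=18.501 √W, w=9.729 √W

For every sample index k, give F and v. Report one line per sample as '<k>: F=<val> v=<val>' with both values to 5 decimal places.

k=0: u−w=-19.27000, u+w=19.31800; √(b/2)=1.42302, √(2b)=2.84605; F=1.42302×(-19.27)=-27.42169, v=19.31800/2.84605=6.78765
k=1: u−w=6.06900, u+w=-34.06900; √(b/2)=1.42302, √(2b)=2.84605; F=1.42302×6.069=8.63634, v=-34.06900/2.84605=-11.97063
k=2: u−w=52.51200, u+w=-2.61200; √(b/2)=1.42302, √(2b)=2.84605; F=1.42302×52.512=74.72589, v=-2.61200/2.84605=-0.91776
k=3: u−w=8.77200, u+w=28.23000; √(b/2)=1.42302, √(2b)=2.84605; F=1.42302×8.772=12.48277, v=28.23000/2.84605=9.91901

0: F=-27.42169 v=6.78765
1: F=8.63634 v=-11.97063
2: F=74.72589 v=-0.91776
3: F=12.48277 v=9.91901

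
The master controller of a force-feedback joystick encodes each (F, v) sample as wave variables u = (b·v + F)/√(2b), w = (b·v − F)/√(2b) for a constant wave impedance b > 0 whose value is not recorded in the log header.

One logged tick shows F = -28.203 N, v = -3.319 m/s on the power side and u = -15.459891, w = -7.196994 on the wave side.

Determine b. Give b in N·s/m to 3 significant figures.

b = 23.3 N·s/m

u + w = -22.656885;  u + w = √(2b)·v, so √(2b) = -22.656885/(-3.319) = 6.826419.
b = (√(2b))²/2 = 46.599998/2 = 23.299999.
(Check via u − w = 2F/√(2b): u − w = -8.262897, 2F/√(2b) = -8.262897.)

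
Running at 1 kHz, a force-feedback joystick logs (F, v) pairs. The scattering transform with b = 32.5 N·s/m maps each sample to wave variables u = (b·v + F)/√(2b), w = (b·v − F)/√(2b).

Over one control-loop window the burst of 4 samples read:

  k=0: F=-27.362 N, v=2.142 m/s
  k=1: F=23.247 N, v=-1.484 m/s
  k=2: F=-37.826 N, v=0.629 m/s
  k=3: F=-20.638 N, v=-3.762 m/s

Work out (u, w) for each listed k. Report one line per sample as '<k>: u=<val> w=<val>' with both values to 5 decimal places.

0: u=5.24084 w=12.02852
1: u=-3.09876 w=-8.86563
2: u=-2.15616 w=7.22732
3: u=-17.72494 w=-12.60528

k=0: b·v=32.5×2.142=69.61500; √(2b)=8.06226; u=(69.61500+(-27.362))/8.06226=5.24084, w=(69.61500−(-27.362))/8.06226=12.02852
k=1: b·v=32.5×(-1.484)=-48.23000; √(2b)=8.06226; u=(-48.23000+23.247)/8.06226=-3.09876, w=(-48.23000−23.247)/8.06226=-8.86563
k=2: b·v=32.5×0.629=20.44250; √(2b)=8.06226; u=(20.44250+(-37.826))/8.06226=-2.15616, w=(20.44250−(-37.826))/8.06226=7.22732
k=3: b·v=32.5×(-3.762)=-122.26500; √(2b)=8.06226; u=(-122.26500+(-20.638))/8.06226=-17.72494, w=(-122.26500−(-20.638))/8.06226=-12.60528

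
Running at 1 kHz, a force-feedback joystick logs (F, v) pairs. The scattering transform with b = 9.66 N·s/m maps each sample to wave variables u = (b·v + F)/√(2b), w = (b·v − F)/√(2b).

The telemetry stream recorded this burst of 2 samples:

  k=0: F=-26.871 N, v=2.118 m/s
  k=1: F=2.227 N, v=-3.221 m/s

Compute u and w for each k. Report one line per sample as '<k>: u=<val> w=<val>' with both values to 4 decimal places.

0: u=-1.4586 w=10.7681
1: u=-6.5722 w=-7.5855

k=0: b·v=9.66×2.118=20.4599; √(2b)=4.3955; u=(20.4599+(-26.871))/4.3955=-1.4586, w=(20.4599−(-26.871))/4.3955=10.7681
k=1: b·v=9.66×(-3.221)=-31.1149; √(2b)=4.3955; u=(-31.1149+2.227)/4.3955=-6.5722, w=(-31.1149−2.227)/4.3955=-7.5855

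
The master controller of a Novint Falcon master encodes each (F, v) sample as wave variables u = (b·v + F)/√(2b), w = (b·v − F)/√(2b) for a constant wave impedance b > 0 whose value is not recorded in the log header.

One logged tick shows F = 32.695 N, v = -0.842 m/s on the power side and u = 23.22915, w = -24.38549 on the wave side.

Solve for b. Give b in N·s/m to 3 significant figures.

b = 0.943 N·s/m

u + w = -1.15634;  u + w = √(2b)·v, so √(2b) = -1.15634/(-0.842) = 1.37333.
b = (√(2b))²/2 = 1.88602/2 = 0.94301.
(Check via u − w = 2F/√(2b): u − w = 47.61464, 2F/√(2b) = 47.61435.)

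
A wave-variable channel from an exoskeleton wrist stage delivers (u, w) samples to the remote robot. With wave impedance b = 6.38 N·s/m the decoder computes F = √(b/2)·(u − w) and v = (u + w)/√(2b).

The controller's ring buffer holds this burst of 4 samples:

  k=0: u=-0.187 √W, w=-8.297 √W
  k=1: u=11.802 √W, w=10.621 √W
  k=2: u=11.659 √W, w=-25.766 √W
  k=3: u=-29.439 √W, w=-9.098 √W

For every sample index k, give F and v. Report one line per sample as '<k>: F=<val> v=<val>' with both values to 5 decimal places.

k=0: u−w=8.11000, u+w=-8.48400; √(b/2)=1.78606, √(2b)=3.57211; F=1.78606×8.11=14.48492, v=-8.48400/3.57211=-2.37506
k=1: u−w=1.18100, u+w=22.42300; √(b/2)=1.78606, √(2b)=3.57211; F=1.78606×1.181=2.10933, v=22.42300/3.57211=6.27723
k=2: u−w=37.42500, u+w=-14.10700; √(b/2)=1.78606, √(2b)=3.57211; F=1.78606×37.425=66.84319, v=-14.10700/3.57211=-3.94920
k=3: u−w=-20.34100, u+w=-38.53700; √(b/2)=1.78606, √(2b)=3.57211; F=1.78606×(-20.341)=-36.33019, v=-38.53700/3.57211=-10.78829

0: F=14.48492 v=-2.37506
1: F=2.10933 v=6.27723
2: F=66.84319 v=-3.94920
3: F=-36.33019 v=-10.78829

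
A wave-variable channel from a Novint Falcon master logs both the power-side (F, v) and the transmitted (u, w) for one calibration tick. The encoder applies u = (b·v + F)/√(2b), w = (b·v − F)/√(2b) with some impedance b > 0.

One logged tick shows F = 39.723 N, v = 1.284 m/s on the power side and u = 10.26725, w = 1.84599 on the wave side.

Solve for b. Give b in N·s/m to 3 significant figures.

u + w = 12.1132;  u + w = √(2b)·v, so √(2b) = 12.1132/1.284 = 9.4340.
b = (√(2b))²/2 = 89.0001/2 = 44.5001.
(Check via u − w = 2F/√(2b): u − w = 8.4213, 2F/√(2b) = 8.4213.)

b = 44.5 N·s/m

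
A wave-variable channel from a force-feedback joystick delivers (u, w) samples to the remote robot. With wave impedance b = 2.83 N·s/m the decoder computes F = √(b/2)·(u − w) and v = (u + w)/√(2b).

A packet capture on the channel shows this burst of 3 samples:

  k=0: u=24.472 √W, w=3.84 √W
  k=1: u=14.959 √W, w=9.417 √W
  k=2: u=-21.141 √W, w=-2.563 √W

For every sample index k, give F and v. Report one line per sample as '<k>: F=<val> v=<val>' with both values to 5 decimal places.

k=0: u−w=20.63200, u+w=28.31200; √(b/2)=1.18954, √(2b)=2.37908; F=1.18954×20.632=24.54254, v=28.31200/2.37908=11.90042
k=1: u−w=5.54200, u+w=24.37600; √(b/2)=1.18954, √(2b)=2.37908; F=1.18954×5.542=6.59242, v=24.37600/2.37908=10.24600
k=2: u−w=-18.57800, u+w=-23.70400; √(b/2)=1.18954, √(2b)=2.37908; F=1.18954×(-18.578)=-22.09923, v=-23.70400/2.37908=-9.96353

0: F=24.54254 v=11.90042
1: F=6.59242 v=10.24600
2: F=-22.09923 v=-9.96353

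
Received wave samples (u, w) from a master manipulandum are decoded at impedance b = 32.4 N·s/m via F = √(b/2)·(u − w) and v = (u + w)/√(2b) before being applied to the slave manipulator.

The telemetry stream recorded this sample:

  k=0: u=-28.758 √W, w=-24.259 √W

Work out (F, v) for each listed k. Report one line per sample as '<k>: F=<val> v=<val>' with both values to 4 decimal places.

k=0: u−w=-4.4990, u+w=-53.0170; √(b/2)=4.0249, √(2b)=8.0498; F=4.0249×(-4.499)=-18.1081, v=-53.0170/8.0498=-6.5861

0: F=-18.1081 v=-6.5861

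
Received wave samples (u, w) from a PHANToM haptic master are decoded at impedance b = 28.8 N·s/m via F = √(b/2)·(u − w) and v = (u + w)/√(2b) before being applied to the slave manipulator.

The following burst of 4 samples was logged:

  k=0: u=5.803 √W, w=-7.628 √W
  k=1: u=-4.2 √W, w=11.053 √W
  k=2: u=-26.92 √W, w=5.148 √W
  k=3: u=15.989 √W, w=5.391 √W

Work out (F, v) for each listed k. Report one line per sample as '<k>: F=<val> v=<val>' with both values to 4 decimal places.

k=0: u−w=13.4310, u+w=-1.8250; √(b/2)=3.7947, √(2b)=7.5895; F=3.7947×13.431=50.9671, v=-1.8250/7.5895=-0.2405
k=1: u−w=-15.2530, u+w=6.8530; √(b/2)=3.7947, √(2b)=7.5895; F=3.7947×(-15.253)=-57.8811, v=6.8530/7.5895=0.9030
k=2: u−w=-32.0680, u+w=-21.7720; √(b/2)=3.7947, √(2b)=7.5895; F=3.7947×(-32.068)=-121.6895, v=-21.7720/7.5895=-2.8687
k=3: u−w=10.5980, u+w=21.3800; √(b/2)=3.7947, √(2b)=7.5895; F=3.7947×10.598=40.2166, v=21.3800/7.5895=2.8171

0: F=50.9671 v=-0.2405
1: F=-57.8811 v=0.9030
2: F=-121.6895 v=-2.8687
3: F=40.2166 v=2.8171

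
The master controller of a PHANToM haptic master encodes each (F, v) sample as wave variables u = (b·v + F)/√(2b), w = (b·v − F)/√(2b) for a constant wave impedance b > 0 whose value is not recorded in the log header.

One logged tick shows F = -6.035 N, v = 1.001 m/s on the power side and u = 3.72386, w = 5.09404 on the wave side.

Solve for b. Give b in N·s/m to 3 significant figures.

b = 38.8 N·s/m

u + w = 8.8179;  u + w = √(2b)·v, so √(2b) = 8.8179/1.001 = 8.8091.
b = (√(2b))²/2 = 77.6001/2 = 38.8000.
(Check via u − w = 2F/√(2b): u − w = -1.3702, 2F/√(2b) = -1.3702.)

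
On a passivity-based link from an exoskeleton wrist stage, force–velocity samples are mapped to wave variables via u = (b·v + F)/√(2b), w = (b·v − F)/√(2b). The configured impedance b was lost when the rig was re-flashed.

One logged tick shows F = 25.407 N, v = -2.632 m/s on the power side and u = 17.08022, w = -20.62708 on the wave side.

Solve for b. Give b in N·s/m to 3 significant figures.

b = 0.908 N·s/m

u + w = -3.54686;  u + w = √(2b)·v, so √(2b) = -3.54686/(-2.632) = 1.34759.
b = (√(2b))²/2 = 1.81600/2 = 0.90800.
(Check via u − w = 2F/√(2b): u − w = 37.70730, 2F/√(2b) = 37.70728.)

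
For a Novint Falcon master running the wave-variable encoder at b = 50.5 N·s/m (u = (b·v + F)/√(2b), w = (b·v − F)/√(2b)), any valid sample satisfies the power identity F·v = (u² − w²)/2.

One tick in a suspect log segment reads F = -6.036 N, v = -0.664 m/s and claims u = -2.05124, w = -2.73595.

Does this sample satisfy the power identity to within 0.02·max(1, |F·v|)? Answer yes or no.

no

F·v = (-6.036)×(-0.664) = 4.00790 W.
(u² − w²)/2 = (4.20759 − 7.48542)/2 = -1.63892 W.
|Δ| = 5.64682;  2% of max(1, |F·v|) = 0.08016.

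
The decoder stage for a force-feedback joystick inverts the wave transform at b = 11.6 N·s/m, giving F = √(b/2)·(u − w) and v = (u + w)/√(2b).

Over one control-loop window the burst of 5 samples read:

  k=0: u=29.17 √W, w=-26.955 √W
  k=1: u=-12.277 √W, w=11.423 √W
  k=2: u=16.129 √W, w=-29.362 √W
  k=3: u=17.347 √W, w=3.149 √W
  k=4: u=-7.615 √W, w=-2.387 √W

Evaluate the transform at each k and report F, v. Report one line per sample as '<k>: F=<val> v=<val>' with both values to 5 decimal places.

k=0: u−w=56.12500, u+w=2.21500; √(b/2)=2.40832, √(2b)=4.81664; F=2.40832×56.125=135.16690, v=2.21500/4.81664=0.45986
k=1: u−w=-23.70000, u+w=-0.85400; √(b/2)=2.40832, √(2b)=4.81664; F=2.40832×(-23.7)=-57.07716, v=-0.85400/4.81664=-0.17730
k=2: u−w=45.49100, u+w=-13.23300; √(b/2)=2.40832, √(2b)=4.81664; F=2.40832×45.491=109.55684, v=-13.23300/4.81664=-2.74735
k=3: u−w=14.19800, u+w=20.49600; √(b/2)=2.40832, √(2b)=4.81664; F=2.40832×14.198=34.19331, v=20.49600/4.81664=4.25525
k=4: u−w=-5.22800, u+w=-10.00200; √(b/2)=2.40832, √(2b)=4.81664; F=2.40832×(-5.228)=-12.59069, v=-10.00200/4.81664=-2.07655

0: F=135.16690 v=0.45986
1: F=-57.07716 v=-0.17730
2: F=109.55684 v=-2.74735
3: F=34.19331 v=4.25525
4: F=-12.59069 v=-2.07655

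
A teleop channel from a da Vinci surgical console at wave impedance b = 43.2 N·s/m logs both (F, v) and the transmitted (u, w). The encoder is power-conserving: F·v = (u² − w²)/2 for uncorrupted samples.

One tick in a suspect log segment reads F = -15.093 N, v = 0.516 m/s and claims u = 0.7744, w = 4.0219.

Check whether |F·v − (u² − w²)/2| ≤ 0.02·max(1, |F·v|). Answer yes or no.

yes

F·v = (-15.093)×0.516 = -7.78799 W.
(u² − w²)/2 = (0.59970 − 16.17568)/2 = -7.78799 W.
|Δ| = 0.00000;  2% of max(1, |F·v|) = 0.15576.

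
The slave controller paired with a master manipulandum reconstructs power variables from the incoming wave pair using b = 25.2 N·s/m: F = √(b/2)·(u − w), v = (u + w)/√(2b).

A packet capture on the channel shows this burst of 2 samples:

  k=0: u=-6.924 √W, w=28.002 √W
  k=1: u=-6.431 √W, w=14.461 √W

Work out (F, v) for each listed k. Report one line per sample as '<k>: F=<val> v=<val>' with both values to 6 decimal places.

0: F=-123.975002 v=2.969027
1: F=-74.159243 v=1.131098

k=0: u−w=-34.926000, u+w=21.078000; √(b/2)=3.549648, √(2b)=7.099296; F=3.549648×(-34.926)=-123.975002, v=21.078000/7.099296=2.969027
k=1: u−w=-20.892000, u+w=8.030000; √(b/2)=3.549648, √(2b)=7.099296; F=3.549648×(-20.892)=-74.159243, v=8.030000/7.099296=1.131098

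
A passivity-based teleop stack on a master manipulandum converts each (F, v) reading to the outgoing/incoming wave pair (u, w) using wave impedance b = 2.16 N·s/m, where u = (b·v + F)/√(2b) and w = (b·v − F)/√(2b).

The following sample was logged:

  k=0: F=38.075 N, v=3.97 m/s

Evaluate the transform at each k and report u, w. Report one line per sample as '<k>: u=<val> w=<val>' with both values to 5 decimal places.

k=0: b·v=2.16×3.97=8.57520; √(2b)=2.07846; u=(8.57520+38.075)/2.07846=22.44459, w=(8.57520−38.075)/2.07846=-14.19310

0: u=22.44459 w=-14.19310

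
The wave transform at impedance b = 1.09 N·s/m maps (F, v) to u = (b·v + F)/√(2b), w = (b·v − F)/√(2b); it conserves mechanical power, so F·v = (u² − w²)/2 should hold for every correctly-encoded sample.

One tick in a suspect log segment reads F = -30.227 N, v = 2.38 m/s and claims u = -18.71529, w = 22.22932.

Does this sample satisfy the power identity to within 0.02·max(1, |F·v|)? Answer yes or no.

yes

F·v = (-30.227)×2.38 = -71.94026 W.
(u² − w²)/2 = (350.26208 − 494.14267)/2 = -71.94029 W.
|Δ| = 0.00003;  2% of max(1, |F·v|) = 1.43881.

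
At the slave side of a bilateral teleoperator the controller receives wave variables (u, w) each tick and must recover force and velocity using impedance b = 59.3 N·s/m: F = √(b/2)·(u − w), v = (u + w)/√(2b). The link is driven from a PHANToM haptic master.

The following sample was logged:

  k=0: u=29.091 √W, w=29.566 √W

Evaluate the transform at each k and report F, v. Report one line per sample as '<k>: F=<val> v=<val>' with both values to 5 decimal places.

0: F=-2.58646 v=5.38614

k=0: u−w=-0.47500, u+w=58.65700; √(b/2)=5.44518, √(2b)=10.89036; F=5.44518×(-0.475)=-2.58646, v=58.65700/10.89036=5.38614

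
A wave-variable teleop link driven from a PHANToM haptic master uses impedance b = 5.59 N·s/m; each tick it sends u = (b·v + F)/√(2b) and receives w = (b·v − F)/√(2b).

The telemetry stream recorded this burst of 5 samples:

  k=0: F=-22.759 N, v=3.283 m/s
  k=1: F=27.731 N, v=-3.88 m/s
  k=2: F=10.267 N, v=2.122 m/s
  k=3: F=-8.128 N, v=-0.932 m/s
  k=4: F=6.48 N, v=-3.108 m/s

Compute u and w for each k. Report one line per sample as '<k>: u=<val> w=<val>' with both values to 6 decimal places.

0: u=-1.318029 w=12.295235
1: u=1.806947 w=-14.780312
2: u=6.618209 w=0.477018
3: u=-3.989017 w=0.872735
4: u=-3.258032 w=-7.134035

k=0: b·v=5.59×3.283=18.351970; √(2b)=3.343651; u=(18.351970+(-22.759))/3.343651=-1.318029, w=(18.351970−(-22.759))/3.343651=12.295235
k=1: b·v=5.59×(-3.88)=-21.689200; √(2b)=3.343651; u=(-21.689200+27.731)/3.343651=1.806947, w=(-21.689200−27.731)/3.343651=-14.780312
k=2: b·v=5.59×2.122=11.861980; √(2b)=3.343651; u=(11.861980+10.267)/3.343651=6.618209, w=(11.861980−10.267)/3.343651=0.477018
k=3: b·v=5.59×(-0.932)=-5.209880; √(2b)=3.343651; u=(-5.209880+(-8.128))/3.343651=-3.989017, w=(-5.209880−(-8.128))/3.343651=0.872735
k=4: b·v=5.59×(-3.108)=-17.373720; √(2b)=3.343651; u=(-17.373720+6.48)/3.343651=-3.258032, w=(-17.373720−6.48)/3.343651=-7.134035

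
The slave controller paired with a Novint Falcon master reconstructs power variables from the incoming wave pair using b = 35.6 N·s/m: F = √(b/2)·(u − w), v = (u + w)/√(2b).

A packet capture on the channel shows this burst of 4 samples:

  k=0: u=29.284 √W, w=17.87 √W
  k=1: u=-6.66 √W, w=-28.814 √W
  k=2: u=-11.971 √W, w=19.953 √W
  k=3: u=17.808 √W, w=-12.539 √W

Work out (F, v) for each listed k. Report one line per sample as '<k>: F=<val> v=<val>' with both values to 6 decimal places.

k=0: u−w=11.414000, u+w=47.154000; √(b/2)=4.219005, √(2b)=8.438009; F=4.219005×11.414=48.155719, v=47.154000/8.438009=5.588285
k=1: u−w=22.154000, u+w=-35.474000; √(b/2)=4.219005, √(2b)=8.438009; F=4.219005×22.154=93.467828, v=-35.474000/8.438009=-4.204072
k=2: u−w=-31.924000, u+w=7.982000; √(b/2)=4.219005, √(2b)=8.438009; F=4.219005×(-31.924)=-134.687504, v=7.982000/8.438009=0.945958
k=3: u−w=30.347000, u+w=5.269000; √(b/2)=4.219005, √(2b)=8.438009; F=4.219005×30.347=128.034133, v=5.269000/8.438009=0.624436

0: F=48.155719 v=5.588285
1: F=93.467828 v=-4.204072
2: F=-134.687504 v=0.945958
3: F=128.034133 v=0.624436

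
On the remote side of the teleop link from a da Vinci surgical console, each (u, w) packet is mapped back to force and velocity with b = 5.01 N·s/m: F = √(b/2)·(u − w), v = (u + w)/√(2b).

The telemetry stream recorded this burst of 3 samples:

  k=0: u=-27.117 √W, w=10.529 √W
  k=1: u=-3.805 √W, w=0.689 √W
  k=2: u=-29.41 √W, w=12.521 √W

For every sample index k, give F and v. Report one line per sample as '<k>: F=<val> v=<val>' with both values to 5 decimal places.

k=0: u−w=-37.64600, u+w=-16.58800; √(b/2)=1.58272, √(2b)=3.16544; F=1.58272×(-37.646)=-59.58305, v=-16.58800/3.16544=-5.24035
k=1: u−w=-4.49400, u+w=-3.11600; √(b/2)=1.58272, √(2b)=3.16544; F=1.58272×(-4.494)=-7.11274, v=-3.11600/3.16544=-0.98438
k=2: u−w=-41.93100, u+w=-16.88900; √(b/2)=1.58272, √(2b)=3.16544; F=1.58272×(-41.931)=-66.36500, v=-16.88900/3.16544=-5.33544

0: F=-59.58305 v=-5.24035
1: F=-7.11274 v=-0.98438
2: F=-66.36500 v=-5.33544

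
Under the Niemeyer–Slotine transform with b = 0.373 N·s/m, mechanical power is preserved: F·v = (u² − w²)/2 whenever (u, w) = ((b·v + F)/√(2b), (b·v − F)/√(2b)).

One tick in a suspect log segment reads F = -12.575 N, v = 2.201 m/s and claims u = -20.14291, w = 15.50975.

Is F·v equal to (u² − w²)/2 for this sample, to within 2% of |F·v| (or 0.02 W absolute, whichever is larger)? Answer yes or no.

no

F·v = (-12.575)×2.201 = -27.67758 W.
(u² − w²)/2 = (405.73682 − 240.55235)/2 = 82.59224 W.
|Δ| = 110.26981;  2% of max(1, |F·v|) = 0.55355.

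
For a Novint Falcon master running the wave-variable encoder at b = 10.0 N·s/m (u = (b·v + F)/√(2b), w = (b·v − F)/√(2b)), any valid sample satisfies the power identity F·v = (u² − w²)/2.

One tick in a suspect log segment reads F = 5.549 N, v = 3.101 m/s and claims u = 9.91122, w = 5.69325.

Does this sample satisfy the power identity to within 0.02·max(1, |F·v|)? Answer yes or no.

no

F·v = 5.549×3.101 = 17.20745 W.
(u² − w²)/2 = (98.23228 − 32.41310)/2 = 32.90959 W.
|Δ| = 15.70214;  2% of max(1, |F·v|) = 0.34415.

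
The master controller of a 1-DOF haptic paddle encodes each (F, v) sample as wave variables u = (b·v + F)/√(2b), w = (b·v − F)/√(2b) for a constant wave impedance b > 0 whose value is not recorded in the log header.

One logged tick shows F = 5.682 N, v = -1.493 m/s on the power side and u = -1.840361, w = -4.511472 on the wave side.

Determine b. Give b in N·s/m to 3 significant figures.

b = 9.05 N·s/m

u + w = -6.351833;  u + w = √(2b)·v, so √(2b) = -6.351833/(-1.493) = 4.254409.
b = (√(2b))²/2 = 18.099998/2 = 9.049999.
(Check via u − w = 2F/√(2b): u − w = 2.671111, 2F/√(2b) = 2.671111.)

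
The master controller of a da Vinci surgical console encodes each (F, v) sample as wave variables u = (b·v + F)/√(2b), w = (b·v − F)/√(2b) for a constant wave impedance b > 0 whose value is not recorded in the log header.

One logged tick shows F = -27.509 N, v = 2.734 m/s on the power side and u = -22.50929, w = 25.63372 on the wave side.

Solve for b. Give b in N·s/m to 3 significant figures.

u + w = 3.12443;  u + w = √(2b)·v, so √(2b) = 3.12443/2.734 = 1.14281.
b = (√(2b))²/2 = 1.30600/2 = 0.65300.
(Check via u − w = 2F/√(2b): u − w = -48.14301, 2F/√(2b) = -48.14293.)

b = 0.653 N·s/m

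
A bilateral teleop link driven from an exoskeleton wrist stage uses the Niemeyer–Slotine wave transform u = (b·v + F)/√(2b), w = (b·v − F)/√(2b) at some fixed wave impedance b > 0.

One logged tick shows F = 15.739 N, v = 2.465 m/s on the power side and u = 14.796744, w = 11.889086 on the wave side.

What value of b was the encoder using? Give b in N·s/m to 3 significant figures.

b = 58.6 N·s/m

u + w = 26.685830;  u + w = √(2b)·v, so √(2b) = 26.685830/2.465 = 10.825895.
b = (√(2b))²/2 = 117.199992/2 = 58.599996.
(Check via u − w = 2F/√(2b): u − w = 2.907658, 2F/√(2b) = 2.907658.)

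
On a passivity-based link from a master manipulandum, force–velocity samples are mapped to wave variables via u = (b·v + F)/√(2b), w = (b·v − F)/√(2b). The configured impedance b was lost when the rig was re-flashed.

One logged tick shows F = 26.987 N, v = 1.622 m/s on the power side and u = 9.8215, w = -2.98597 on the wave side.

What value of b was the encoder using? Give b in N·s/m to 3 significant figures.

b = 8.88 N·s/m

u + w = 6.83553;  u + w = √(2b)·v, so √(2b) = 6.83553/1.622 = 4.21426.
b = (√(2b))²/2 = 17.75999/2 = 8.87999.
(Check via u − w = 2F/√(2b): u − w = 12.80747, 2F/√(2b) = 12.80747.)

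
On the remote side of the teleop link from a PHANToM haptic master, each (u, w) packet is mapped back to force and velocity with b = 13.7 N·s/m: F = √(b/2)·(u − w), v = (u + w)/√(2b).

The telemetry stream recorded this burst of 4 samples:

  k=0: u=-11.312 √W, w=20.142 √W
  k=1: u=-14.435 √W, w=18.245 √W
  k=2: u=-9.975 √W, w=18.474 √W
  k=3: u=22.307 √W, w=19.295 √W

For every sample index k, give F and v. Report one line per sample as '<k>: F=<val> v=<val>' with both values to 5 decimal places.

k=0: u−w=-31.45400, u+w=8.83000; √(b/2)=2.61725, √(2b)=5.23450; F=2.61725×(-31.454)=-82.32300, v=8.83000/5.23450=1.68688
k=1: u−w=-32.68000, u+w=3.81000; √(b/2)=2.61725, √(2b)=5.23450; F=2.61725×(-32.68)=-85.53175, v=3.81000/5.23450=0.72786
k=2: u−w=-28.44900, u+w=8.49900; √(b/2)=2.61725, √(2b)=5.23450; F=2.61725×(-28.449)=-74.45816, v=8.49900/5.23450=1.62365
k=3: u−w=3.01200, u+w=41.60200; √(b/2)=2.61725, √(2b)=5.23450; F=2.61725×3.012=7.88316, v=41.60200/5.23450=7.94765

0: F=-82.32300 v=1.68688
1: F=-85.53175 v=0.72786
2: F=-74.45816 v=1.62365
3: F=7.88316 v=7.94765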